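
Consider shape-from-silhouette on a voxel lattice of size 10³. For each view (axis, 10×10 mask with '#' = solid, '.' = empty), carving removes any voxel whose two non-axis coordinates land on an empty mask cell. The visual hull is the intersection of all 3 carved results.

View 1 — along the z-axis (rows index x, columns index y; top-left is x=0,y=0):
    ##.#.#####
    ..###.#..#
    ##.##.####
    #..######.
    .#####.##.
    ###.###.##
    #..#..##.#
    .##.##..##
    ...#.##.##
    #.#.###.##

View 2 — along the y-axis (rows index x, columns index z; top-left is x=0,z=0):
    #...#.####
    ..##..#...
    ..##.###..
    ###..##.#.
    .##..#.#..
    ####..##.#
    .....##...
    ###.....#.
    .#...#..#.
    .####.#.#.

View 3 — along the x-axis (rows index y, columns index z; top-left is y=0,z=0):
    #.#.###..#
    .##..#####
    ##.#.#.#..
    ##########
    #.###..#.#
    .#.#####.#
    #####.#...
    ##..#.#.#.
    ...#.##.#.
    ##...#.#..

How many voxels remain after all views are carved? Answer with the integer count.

188 voxels

initial block: 10^3 = 1000
carve view 1 (along z, XY-mask fill 66/100): 660 voxels remain
carve view 2 (along y, XZ-mask fill 46/100): 320 voxels remain
carve view 3 (along x, YZ-mask fill 60/100): 188 voxels remain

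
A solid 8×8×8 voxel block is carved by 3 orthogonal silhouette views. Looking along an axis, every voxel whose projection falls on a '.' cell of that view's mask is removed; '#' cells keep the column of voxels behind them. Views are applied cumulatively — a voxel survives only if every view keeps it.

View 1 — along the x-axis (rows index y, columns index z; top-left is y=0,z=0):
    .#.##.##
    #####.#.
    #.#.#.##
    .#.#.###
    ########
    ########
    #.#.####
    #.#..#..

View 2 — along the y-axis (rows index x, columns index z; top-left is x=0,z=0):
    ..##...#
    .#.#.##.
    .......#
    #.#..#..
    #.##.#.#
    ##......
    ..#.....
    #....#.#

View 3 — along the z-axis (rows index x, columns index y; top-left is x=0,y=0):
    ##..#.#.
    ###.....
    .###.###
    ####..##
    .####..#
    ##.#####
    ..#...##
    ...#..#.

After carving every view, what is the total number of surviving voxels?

66 voxels

start: 8×8×8 = 512 voxels
[1] x-view keeps 46 columns → grid now 368
[2] y-view keeps 22 columns → grid now 124
[3] z-view keeps 36 columns → grid now 66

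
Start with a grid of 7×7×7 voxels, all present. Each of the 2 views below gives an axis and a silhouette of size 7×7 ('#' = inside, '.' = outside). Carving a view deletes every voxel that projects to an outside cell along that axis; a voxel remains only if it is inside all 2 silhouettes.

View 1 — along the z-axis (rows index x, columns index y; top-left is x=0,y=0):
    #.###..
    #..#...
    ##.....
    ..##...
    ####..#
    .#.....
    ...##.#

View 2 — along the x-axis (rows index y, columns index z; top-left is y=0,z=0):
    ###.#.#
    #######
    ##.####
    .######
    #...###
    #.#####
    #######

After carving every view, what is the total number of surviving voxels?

remaining voxels: 111

before carving: 343 voxels (7×7×7)
step 1: project along z, AND mask (19/49) → |grid| = 133
step 2: project along x, AND mask (41/49) → |grid| = 111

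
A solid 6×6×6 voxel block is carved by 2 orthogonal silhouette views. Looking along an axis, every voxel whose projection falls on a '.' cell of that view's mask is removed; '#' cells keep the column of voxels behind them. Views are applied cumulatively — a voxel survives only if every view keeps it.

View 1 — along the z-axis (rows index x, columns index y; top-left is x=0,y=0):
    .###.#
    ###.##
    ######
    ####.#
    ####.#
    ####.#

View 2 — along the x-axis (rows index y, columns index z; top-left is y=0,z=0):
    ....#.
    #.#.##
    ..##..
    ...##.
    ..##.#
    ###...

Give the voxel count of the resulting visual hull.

full grid |V| = 216
V1 z: intersect with XY mask (30 set) -- 180 left
V2 x: intersect with YZ mask (15 set) -- 75 left

|visual hull| = 75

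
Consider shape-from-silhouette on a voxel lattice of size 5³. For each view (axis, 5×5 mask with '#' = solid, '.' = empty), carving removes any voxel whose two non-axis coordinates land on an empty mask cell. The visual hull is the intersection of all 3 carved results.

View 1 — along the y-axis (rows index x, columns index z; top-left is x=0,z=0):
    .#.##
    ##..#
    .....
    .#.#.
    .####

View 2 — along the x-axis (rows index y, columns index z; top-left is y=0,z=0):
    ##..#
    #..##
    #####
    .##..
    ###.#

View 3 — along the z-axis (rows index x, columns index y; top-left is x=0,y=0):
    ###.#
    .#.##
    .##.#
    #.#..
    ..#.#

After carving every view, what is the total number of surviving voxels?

before carving: 125 voxels (5×5×5)
after view 1 [y-axis, 12 of 25 cells solid] → remaining = 60
after view 2 [x-axis, 17 of 25 cells solid] → remaining = 41
after view 3 [z-axis, 14 of 25 cells solid] → remaining = 25

remaining voxels: 25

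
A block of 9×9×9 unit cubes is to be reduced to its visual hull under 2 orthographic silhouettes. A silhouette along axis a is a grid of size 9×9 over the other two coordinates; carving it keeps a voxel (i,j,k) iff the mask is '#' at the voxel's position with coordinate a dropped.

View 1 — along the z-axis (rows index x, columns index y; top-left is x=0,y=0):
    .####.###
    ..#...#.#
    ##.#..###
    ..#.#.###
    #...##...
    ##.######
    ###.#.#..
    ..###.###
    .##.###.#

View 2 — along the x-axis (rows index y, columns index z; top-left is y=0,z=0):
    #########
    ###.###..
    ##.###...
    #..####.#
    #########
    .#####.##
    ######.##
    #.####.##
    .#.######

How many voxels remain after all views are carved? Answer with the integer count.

full grid |V| = 729
[1] z-view keeps 49 columns → grid now 441
[2] x-view keeps 64 columns → grid now 352

remaining voxels: 352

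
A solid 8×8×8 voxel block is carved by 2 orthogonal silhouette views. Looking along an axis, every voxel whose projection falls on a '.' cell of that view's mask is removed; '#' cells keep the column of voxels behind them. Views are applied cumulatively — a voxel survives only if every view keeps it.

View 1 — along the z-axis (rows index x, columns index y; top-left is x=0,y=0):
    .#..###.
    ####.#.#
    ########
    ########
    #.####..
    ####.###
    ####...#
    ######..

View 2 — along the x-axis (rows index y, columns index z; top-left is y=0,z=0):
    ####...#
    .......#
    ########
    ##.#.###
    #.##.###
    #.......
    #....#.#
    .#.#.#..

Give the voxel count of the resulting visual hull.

before carving: 512 voxels (8×8×8)
carve view 1 (along z, XY-mask fill 49/64): 392 voxels remain
carve view 2 (along x, YZ-mask fill 33/64): 204 voxels remain

|visual hull| = 204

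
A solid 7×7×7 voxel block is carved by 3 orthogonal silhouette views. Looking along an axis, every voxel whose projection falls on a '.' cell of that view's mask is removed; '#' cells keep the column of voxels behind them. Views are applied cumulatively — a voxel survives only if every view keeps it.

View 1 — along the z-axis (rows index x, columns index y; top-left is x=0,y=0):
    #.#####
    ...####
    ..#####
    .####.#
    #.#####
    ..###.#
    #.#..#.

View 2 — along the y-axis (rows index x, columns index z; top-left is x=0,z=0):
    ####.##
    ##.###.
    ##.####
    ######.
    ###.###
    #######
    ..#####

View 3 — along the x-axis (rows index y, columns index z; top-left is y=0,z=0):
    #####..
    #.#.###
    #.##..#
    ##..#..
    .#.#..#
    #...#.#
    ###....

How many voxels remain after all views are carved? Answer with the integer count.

initial block: 7^3 = 343
after view 1 [z-axis, 33 of 49 cells solid] → remaining = 231
after view 2 [y-axis, 41 of 49 cells solid] → remaining = 195
after view 3 [x-axis, 26 of 49 cells solid] → remaining = 95

remaining voxels: 95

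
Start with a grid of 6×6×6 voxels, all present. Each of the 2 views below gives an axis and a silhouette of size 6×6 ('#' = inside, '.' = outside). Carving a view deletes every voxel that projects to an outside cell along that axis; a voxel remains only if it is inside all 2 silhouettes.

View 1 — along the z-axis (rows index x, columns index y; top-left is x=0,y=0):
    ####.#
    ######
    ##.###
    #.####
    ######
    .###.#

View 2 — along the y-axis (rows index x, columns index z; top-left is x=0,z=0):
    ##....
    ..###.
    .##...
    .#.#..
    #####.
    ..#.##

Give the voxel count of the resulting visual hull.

full grid |V| = 216
[1] z-view keeps 31 columns → grid now 186
[2] y-view keeps 17 columns → grid now 90

remaining voxels: 90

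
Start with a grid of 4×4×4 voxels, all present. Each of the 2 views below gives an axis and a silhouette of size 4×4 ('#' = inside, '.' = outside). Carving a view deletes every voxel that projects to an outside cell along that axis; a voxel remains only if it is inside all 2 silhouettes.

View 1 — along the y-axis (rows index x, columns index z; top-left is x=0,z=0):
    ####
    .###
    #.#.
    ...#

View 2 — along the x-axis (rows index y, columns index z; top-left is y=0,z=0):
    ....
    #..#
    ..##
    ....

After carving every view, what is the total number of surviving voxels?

start: 4×4×4 = 64 voxels
  1. axis=1 (XZ plane), |mask|=10  ⇒  voxels=40
  2. axis=0 (YZ plane), |mask|=4  ⇒  voxels=11

11 voxels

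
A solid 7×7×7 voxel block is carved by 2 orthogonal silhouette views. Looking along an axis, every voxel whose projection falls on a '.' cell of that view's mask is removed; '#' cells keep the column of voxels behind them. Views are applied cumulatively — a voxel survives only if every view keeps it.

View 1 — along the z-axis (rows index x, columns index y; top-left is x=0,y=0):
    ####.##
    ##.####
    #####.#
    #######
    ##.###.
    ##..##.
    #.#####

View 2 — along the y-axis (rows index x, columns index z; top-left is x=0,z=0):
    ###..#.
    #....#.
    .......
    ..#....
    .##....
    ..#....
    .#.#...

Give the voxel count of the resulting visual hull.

before carving: 343 voxels (7×7×7)
carve view 1 (along z, XY-mask fill 40/49): 280 voxels remain
carve view 2 (along y, XZ-mask fill 12/49): 69 voxels remain

remaining voxels: 69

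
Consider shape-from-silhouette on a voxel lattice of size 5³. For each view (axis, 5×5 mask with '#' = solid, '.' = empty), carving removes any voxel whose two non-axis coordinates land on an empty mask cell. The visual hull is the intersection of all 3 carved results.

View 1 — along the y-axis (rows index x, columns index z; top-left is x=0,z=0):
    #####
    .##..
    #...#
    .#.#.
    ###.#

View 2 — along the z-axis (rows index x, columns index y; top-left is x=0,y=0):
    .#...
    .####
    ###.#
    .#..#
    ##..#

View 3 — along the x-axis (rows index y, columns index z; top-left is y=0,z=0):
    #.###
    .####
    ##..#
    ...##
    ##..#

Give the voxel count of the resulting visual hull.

before carving: 125 voxels (5×5×5)
carve view 1 (along y, XZ-mask fill 15/25): 75 voxels remain
carve view 2 (along z, XY-mask fill 14/25): 37 voxels remain
carve view 3 (along x, YZ-mask fill 16/25): 27 voxels remain

27 voxels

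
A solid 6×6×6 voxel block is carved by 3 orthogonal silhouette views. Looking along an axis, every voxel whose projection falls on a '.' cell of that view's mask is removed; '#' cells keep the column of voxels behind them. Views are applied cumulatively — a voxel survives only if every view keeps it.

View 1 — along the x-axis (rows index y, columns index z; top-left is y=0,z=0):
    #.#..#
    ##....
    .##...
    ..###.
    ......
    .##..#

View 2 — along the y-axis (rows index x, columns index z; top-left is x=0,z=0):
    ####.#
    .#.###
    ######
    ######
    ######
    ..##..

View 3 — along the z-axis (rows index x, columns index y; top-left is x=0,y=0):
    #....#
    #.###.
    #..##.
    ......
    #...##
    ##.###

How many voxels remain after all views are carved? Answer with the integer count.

voxel count = 26

start: 6×6×6 = 216 voxels
step 1: project along x, AND mask (13/36) → |grid| = 78
step 2: project along y, AND mask (29/36) → |grid| = 63
step 3: project along z, AND mask (17/36) → |grid| = 26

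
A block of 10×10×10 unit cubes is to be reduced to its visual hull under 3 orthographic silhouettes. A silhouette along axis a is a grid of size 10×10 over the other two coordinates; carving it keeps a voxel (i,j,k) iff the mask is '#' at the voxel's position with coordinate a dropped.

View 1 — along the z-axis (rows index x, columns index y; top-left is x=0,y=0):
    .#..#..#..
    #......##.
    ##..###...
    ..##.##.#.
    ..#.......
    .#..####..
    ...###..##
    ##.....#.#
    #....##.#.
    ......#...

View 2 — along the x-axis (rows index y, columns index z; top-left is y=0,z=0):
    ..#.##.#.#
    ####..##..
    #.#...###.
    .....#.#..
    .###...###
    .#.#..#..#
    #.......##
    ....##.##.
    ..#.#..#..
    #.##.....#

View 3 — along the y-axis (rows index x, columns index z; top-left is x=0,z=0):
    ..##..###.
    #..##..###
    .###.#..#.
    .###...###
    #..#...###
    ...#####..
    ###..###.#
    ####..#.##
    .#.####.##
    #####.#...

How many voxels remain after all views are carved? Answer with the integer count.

before carving: 1000 voxels (10×10×10)
after view 1 [z-axis, 36 of 100 cells solid] → remaining = 360
after view 2 [x-axis, 42 of 100 cells solid] → remaining = 153
after view 3 [y-axis, 59 of 100 cells solid] → remaining = 91

remaining voxels: 91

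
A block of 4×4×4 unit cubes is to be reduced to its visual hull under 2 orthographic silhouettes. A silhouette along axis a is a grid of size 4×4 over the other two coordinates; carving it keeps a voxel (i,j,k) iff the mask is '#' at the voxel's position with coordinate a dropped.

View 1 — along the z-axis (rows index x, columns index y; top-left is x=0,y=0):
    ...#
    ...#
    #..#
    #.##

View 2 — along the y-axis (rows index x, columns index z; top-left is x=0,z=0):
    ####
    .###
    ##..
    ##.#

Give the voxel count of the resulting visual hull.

initial block: 4^3 = 64
  1. axis=2 (XY plane), |mask|=7  ⇒  voxels=28
  2. axis=1 (XZ plane), |mask|=12  ⇒  voxels=20

20 voxels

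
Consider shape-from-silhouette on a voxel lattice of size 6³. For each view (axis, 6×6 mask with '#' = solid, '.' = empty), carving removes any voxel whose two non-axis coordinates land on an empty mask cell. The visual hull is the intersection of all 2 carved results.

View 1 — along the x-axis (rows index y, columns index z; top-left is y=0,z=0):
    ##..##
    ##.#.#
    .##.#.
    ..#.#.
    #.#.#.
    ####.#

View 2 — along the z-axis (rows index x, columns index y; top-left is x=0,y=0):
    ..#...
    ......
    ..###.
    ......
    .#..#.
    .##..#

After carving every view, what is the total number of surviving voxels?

voxel count = 30

start: 6×6×6 = 216 voxels
carve view 1 (along x, YZ-mask fill 21/36): 126 voxels remain
carve view 2 (along z, XY-mask fill 9/36): 30 voxels remain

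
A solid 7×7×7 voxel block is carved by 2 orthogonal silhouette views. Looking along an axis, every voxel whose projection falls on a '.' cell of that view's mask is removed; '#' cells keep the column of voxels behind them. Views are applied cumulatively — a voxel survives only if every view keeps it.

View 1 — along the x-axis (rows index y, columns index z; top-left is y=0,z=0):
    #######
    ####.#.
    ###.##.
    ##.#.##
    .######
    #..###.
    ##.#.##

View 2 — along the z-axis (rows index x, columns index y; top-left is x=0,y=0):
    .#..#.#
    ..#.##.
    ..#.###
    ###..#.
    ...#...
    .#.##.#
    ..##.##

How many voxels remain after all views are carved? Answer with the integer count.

before carving: 343 voxels (7×7×7)
[1] x-view keeps 37 columns → grid now 259
[2] z-view keeps 23 columns → grid now 117

remaining voxels: 117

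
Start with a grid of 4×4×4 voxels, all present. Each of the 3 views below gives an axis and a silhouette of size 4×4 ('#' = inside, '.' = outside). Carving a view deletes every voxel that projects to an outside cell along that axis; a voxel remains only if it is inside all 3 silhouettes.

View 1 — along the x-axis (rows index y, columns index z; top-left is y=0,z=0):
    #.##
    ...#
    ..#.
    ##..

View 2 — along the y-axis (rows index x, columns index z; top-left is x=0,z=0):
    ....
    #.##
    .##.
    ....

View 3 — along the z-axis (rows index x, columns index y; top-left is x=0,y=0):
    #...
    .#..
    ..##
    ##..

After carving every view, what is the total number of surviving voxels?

voxel count = 3

initial block: 4^3 = 64
carve view 1 (along x, YZ-mask fill 7/16): 28 voxels remain
carve view 2 (along y, XZ-mask fill 5/16): 9 voxels remain
carve view 3 (along z, XY-mask fill 6/16): 3 voxels remain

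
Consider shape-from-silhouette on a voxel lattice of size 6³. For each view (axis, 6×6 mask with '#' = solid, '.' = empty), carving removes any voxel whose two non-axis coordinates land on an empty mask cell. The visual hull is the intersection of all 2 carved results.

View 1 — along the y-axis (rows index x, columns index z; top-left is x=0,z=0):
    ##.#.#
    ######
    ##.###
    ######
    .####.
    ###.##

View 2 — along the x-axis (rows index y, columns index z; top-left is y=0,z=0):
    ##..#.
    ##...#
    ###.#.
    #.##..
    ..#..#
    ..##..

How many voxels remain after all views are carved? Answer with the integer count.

remaining voxels: 84

start: 6×6×6 = 216 voxels
V1 y: intersect with XZ mask (30 set) -- 180 left
V2 x: intersect with YZ mask (17 set) -- 84 left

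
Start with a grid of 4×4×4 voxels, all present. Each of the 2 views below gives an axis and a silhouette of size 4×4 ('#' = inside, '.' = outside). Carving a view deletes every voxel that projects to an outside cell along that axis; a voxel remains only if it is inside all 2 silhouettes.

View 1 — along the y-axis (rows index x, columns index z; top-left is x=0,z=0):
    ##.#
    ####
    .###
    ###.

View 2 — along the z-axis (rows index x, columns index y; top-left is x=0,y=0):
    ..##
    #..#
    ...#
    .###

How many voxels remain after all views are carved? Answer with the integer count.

initial block: 4^3 = 64
carve view 1 (along y, XZ-mask fill 13/16): 52 voxels remain
carve view 2 (along z, XY-mask fill 8/16): 26 voxels remain

26 voxels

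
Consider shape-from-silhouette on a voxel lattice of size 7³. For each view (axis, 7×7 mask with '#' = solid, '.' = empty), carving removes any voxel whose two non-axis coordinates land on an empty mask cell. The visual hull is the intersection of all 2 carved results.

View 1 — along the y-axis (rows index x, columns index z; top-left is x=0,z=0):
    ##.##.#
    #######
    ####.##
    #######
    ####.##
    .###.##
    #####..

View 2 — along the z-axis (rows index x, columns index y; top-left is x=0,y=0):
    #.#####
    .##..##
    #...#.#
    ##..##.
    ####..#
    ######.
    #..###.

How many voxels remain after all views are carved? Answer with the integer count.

before carving: 343 voxels (7×7×7)
after view 1 [y-axis, 41 of 49 cells solid] → remaining = 287
after view 2 [z-axis, 32 of 49 cells solid] → remaining = 184

voxel count = 184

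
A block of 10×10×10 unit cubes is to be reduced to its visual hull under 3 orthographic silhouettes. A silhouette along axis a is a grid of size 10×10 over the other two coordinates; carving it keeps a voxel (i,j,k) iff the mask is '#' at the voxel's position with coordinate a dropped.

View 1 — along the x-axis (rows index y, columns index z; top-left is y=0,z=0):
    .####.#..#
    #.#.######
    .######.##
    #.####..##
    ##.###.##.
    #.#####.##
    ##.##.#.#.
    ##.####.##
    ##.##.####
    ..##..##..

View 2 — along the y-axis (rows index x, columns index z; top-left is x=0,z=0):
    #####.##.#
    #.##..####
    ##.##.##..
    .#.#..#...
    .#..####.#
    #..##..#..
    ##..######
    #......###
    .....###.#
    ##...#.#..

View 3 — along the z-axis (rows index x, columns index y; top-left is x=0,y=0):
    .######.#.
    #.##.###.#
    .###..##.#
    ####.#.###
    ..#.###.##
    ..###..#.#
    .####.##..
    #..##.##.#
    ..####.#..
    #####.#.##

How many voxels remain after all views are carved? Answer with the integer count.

voxel count = 232

start: 10×10×10 = 1000 voxels
  1. axis=0 (YZ plane), |mask|=70  ⇒  voxels=700
  2. axis=1 (XZ plane), |mask|=54  ⇒  voxels=369
  3. axis=2 (XY plane), |mask|=64  ⇒  voxels=232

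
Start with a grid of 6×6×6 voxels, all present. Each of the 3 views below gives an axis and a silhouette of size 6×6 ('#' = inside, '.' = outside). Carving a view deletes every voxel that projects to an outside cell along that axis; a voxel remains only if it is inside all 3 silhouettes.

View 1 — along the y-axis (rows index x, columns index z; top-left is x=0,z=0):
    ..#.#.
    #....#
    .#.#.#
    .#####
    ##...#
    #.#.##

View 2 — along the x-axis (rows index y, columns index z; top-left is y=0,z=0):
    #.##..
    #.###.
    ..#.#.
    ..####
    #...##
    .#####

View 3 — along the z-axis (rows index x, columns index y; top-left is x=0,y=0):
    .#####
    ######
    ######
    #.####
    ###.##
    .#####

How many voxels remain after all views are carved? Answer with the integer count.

initial block: 6^3 = 216
[1] y-view keeps 19 columns → grid now 114
[2] x-view keeps 21 columns → grid now 65
[3] z-view keeps 32 columns → grid now 58

58 voxels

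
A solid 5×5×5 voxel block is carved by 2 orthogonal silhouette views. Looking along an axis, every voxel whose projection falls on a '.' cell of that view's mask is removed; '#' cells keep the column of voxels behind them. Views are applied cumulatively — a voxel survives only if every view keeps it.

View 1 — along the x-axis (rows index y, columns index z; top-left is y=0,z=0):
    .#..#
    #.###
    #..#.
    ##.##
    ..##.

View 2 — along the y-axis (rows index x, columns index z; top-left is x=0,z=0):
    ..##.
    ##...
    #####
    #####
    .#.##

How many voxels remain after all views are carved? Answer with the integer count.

48 voxels

full grid |V| = 125
V1 x: intersect with YZ mask (14 set) -- 70 left
V2 y: intersect with XZ mask (17 set) -- 48 left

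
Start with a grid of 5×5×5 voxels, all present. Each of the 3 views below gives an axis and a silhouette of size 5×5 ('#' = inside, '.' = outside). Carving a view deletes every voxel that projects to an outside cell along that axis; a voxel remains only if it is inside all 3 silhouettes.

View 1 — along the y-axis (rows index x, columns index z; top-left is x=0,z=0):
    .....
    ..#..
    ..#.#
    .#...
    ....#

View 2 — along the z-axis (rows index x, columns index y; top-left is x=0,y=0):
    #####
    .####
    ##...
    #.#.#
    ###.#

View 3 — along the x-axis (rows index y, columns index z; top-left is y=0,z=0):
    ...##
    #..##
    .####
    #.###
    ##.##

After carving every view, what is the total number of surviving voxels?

|visual hull| = 10

initial block: 5^3 = 125
V1 y: intersect with XZ mask (5 set) -- 25 left
V2 z: intersect with XY mask (18 set) -- 15 left
V3 x: intersect with YZ mask (17 set) -- 10 left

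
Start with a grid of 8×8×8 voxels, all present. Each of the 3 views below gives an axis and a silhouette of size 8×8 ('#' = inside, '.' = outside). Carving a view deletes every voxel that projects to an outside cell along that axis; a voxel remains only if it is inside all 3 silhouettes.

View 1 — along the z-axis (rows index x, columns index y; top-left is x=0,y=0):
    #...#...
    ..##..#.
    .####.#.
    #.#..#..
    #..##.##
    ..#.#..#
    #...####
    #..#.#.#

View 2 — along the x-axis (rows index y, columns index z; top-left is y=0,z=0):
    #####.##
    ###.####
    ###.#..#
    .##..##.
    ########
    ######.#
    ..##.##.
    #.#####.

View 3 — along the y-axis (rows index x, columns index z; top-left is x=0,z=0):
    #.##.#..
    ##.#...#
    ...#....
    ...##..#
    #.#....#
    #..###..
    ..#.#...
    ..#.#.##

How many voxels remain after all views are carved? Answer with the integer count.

voxel count = 63

before carving: 512 voxels (8×8×8)
  1. axis=2 (XY plane), |mask|=30  ⇒  voxels=240
  2. axis=0 (YZ plane), |mask|=48  ⇒  voxels=179
  3. axis=1 (XZ plane), |mask|=25  ⇒  voxels=63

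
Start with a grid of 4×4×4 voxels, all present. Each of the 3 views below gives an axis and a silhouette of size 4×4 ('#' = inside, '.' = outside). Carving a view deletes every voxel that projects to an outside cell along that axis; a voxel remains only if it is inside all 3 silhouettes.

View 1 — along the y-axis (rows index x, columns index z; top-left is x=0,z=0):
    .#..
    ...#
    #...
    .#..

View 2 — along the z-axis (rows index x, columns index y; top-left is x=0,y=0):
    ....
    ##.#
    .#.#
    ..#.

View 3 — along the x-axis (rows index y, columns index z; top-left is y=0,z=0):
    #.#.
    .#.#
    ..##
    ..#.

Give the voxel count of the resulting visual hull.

initial block: 4^3 = 64
V1 y: intersect with XZ mask (4 set) -- 16 left
V2 z: intersect with XY mask (6 set) -- 6 left
V3 x: intersect with YZ mask (7 set) -- 1 left

voxel count = 1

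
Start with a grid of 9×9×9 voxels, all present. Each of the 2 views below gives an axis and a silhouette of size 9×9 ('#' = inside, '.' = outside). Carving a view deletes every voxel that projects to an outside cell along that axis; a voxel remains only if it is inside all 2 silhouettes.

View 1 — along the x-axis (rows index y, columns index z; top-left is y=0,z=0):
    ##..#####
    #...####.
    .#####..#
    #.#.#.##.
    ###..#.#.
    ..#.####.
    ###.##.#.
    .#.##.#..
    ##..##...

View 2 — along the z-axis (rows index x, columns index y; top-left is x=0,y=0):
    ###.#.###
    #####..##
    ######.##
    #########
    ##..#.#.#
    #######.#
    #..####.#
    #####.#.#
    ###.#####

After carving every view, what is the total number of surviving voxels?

|visual hull| = 343

full grid |V| = 729
after view 1 [x-axis, 47 of 81 cells solid] → remaining = 423
after view 2 [z-axis, 65 of 81 cells solid] → remaining = 343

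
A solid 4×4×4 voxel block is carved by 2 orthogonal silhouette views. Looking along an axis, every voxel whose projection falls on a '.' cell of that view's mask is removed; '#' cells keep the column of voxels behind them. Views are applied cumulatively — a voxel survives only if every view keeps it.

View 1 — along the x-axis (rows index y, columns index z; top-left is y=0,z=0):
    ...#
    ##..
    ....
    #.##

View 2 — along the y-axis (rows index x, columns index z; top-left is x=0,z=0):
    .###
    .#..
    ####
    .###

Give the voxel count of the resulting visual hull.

|visual hull| = 15

full grid |V| = 64
[1] x-view keeps 6 columns → grid now 24
[2] y-view keeps 11 columns → grid now 15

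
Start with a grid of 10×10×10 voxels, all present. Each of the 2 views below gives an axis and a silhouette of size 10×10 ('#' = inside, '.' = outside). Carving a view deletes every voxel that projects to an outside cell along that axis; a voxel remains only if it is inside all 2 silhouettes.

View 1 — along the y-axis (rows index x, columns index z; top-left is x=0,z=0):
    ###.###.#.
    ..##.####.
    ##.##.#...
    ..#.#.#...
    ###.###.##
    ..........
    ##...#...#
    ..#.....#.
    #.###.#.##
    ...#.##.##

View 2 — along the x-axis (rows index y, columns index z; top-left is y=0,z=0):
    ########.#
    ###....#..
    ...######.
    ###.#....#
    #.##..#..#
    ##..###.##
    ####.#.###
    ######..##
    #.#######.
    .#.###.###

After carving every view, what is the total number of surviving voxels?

start: 10×10×10 = 1000 voxels
carve view 1 (along y, XZ-mask fill 47/100): 470 voxels remain
carve view 2 (along x, YZ-mask fill 67/100): 313 voxels remain

|visual hull| = 313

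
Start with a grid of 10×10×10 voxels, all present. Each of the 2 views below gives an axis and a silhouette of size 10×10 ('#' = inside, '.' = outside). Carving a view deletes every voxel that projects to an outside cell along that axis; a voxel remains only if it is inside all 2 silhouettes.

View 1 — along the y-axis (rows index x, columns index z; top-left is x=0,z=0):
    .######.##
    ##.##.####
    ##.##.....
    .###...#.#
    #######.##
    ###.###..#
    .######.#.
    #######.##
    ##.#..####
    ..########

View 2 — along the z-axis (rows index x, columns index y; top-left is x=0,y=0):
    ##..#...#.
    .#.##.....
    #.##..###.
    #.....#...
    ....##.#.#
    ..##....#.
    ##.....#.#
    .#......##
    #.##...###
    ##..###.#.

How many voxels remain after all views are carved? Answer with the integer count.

start: 10×10×10 = 1000 voxels
step 1: project along y, AND mask (72/100) → |grid| = 720
step 2: project along z, AND mask (41/100) → |grid| = 292

292 voxels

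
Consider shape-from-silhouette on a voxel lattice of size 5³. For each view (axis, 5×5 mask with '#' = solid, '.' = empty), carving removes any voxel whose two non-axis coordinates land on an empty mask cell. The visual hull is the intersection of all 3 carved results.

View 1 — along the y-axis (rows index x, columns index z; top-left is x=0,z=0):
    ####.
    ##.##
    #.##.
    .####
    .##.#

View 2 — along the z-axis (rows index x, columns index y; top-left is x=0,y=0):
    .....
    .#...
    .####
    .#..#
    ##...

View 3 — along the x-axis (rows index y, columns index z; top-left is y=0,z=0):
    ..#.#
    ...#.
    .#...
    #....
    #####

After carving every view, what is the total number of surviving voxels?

initial block: 5^3 = 125
V1 y: intersect with XZ mask (18 set) -- 90 left
V2 z: intersect with XY mask (9 set) -- 30 left
V3 x: intersect with YZ mask (10 set) -- 13 left

voxel count = 13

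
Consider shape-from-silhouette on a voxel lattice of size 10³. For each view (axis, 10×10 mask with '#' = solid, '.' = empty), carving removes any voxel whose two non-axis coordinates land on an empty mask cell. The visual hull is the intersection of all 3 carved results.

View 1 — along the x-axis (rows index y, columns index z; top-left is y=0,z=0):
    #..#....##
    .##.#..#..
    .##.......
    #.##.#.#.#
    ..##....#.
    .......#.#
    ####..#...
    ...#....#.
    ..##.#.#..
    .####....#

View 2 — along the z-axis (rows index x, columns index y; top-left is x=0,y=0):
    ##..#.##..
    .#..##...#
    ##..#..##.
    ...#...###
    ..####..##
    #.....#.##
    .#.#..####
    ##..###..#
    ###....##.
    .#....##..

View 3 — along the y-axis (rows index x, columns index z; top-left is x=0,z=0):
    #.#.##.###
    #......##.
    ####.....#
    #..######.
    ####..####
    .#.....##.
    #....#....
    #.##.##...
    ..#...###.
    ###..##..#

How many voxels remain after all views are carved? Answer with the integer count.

full grid |V| = 1000
V1 x: intersect with YZ mask (37 set) -- 370 left
V2 z: intersect with XY mask (48 set) -- 182 left
V3 y: intersect with XZ mask (50 set) -- 86 left

86 voxels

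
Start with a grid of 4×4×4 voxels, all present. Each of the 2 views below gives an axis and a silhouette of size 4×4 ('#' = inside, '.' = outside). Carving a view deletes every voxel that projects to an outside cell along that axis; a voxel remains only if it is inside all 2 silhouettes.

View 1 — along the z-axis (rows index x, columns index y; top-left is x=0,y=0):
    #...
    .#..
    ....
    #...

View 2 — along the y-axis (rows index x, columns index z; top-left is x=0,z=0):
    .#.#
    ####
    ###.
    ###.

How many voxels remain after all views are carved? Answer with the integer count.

initial block: 4^3 = 64
V1 z: intersect with XY mask (3 set) -- 12 left
V2 y: intersect with XZ mask (12 set) -- 9 left

remaining voxels: 9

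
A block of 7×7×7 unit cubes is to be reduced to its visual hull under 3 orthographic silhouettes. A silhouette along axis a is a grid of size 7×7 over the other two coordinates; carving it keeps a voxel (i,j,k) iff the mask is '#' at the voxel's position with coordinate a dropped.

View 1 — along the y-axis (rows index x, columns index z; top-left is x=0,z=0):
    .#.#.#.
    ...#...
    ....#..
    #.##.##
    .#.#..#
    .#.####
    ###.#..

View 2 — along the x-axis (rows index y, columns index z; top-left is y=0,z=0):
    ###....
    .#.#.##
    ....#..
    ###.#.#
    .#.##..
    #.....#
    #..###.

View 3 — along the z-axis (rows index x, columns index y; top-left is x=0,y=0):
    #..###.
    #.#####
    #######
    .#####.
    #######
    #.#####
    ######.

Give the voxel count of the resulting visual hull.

remaining voxels: 53

start: 7×7×7 = 343 voxels
  1. axis=1 (XZ plane), |mask|=22  ⇒  voxels=154
  2. axis=0 (YZ plane), |mask|=22  ⇒  voxels=70
  3. axis=2 (XY plane), |mask|=41  ⇒  voxels=53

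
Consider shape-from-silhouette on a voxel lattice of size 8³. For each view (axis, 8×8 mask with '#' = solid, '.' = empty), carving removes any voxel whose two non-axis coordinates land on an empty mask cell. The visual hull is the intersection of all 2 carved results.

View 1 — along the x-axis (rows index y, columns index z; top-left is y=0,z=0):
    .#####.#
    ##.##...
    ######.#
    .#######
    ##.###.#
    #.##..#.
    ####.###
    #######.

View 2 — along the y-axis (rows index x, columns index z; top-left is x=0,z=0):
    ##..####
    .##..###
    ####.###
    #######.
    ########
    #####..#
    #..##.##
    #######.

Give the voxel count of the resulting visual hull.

full grid |V| = 512
step 1: project along x, AND mask (48/64) → |grid| = 384
step 2: project along y, AND mask (51/64) → |grid| = 305

305 voxels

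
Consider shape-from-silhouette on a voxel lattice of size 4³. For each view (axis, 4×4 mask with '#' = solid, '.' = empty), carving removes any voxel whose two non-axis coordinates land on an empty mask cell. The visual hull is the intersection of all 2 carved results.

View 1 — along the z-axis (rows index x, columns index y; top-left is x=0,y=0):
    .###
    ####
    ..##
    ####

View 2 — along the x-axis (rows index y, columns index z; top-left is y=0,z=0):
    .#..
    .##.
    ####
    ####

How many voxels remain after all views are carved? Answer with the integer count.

initial block: 4^3 = 64
  1. axis=2 (XY plane), |mask|=13  ⇒  voxels=52
  2. axis=0 (YZ plane), |mask|=11  ⇒  voxels=40

40 voxels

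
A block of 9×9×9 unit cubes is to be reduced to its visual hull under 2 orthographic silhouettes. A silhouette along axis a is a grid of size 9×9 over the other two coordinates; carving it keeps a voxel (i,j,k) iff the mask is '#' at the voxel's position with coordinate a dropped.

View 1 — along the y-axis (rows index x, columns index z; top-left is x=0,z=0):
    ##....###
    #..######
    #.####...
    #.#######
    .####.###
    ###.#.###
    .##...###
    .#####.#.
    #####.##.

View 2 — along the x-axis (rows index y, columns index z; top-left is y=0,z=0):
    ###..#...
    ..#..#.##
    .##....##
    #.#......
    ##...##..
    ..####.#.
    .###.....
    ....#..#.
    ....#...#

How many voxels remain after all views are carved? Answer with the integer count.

before carving: 729 voxels (9×9×9)
  1. axis=1 (XZ plane), |mask|=57  ⇒  voxels=513
  2. axis=0 (YZ plane), |mask|=30  ⇒  voxels=190

voxel count = 190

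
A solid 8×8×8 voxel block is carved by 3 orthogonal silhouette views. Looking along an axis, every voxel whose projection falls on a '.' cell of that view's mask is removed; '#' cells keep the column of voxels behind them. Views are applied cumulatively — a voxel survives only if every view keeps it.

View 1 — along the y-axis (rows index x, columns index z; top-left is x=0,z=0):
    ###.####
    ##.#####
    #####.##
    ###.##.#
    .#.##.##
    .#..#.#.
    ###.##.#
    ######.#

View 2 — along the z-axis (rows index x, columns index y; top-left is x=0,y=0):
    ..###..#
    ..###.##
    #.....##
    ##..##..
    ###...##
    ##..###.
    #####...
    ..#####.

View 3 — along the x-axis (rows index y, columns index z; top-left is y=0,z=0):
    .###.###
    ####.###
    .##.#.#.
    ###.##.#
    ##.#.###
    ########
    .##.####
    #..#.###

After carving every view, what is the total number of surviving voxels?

remaining voxels: 154

full grid |V| = 512
[1] y-view keeps 48 columns → grid now 384
[2] z-view keeps 36 columns → grid now 213
[3] x-view keeps 48 columns → grid now 154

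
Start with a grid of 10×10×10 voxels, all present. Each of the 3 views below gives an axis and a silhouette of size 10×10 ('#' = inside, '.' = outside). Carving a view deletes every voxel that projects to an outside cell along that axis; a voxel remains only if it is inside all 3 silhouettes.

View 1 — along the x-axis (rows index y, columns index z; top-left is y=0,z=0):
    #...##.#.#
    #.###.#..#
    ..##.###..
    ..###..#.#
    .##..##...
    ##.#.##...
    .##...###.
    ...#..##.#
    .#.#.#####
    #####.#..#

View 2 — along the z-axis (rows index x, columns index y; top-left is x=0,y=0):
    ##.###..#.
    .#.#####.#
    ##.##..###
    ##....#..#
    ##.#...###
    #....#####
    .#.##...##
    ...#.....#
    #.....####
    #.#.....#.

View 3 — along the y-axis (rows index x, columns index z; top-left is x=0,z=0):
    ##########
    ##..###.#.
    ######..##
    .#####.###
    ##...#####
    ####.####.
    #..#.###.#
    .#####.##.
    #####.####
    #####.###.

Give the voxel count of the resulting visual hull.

full grid |V| = 1000
carve view 1 (along x, YZ-mask fill 53/100): 530 voxels remain
carve view 2 (along z, XY-mask fill 51/100): 282 voxels remain
carve view 3 (along y, XZ-mask fill 77/100): 210 voxels remain

|visual hull| = 210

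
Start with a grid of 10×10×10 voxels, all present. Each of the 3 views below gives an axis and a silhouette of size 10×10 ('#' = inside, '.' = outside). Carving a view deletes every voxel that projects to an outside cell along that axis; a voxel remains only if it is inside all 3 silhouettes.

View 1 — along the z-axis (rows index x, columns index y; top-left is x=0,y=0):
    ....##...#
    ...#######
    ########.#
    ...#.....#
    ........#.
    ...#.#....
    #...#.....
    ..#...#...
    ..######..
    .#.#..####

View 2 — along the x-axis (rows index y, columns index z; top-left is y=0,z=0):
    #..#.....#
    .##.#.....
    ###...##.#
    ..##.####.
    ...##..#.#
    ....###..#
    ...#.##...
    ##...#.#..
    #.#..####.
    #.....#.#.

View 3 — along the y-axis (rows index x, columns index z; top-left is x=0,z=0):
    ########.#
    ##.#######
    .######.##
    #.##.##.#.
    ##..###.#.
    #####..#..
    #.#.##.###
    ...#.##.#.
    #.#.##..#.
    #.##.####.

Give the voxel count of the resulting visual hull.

remaining voxels: 124

initial block: 10^3 = 1000
V1 z: intersect with XY mask (40 set) -- 400 left
V2 x: intersect with YZ mask (42 set) -- 170 left
V3 y: intersect with XZ mask (67 set) -- 124 left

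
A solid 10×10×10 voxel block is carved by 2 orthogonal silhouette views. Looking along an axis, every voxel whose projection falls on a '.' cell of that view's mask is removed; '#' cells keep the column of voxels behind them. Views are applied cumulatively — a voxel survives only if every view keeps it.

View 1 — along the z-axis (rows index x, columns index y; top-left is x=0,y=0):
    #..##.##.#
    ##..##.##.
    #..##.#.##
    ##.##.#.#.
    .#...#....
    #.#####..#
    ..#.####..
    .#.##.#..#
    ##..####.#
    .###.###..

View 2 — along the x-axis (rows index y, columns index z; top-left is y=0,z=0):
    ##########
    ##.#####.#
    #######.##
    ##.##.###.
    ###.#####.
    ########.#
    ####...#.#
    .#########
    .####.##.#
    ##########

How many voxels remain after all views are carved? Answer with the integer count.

initial block: 10^3 = 1000
[1] z-view keeps 56 columns → grid now 560
[2] x-view keeps 83 columns → grid now 459

|visual hull| = 459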